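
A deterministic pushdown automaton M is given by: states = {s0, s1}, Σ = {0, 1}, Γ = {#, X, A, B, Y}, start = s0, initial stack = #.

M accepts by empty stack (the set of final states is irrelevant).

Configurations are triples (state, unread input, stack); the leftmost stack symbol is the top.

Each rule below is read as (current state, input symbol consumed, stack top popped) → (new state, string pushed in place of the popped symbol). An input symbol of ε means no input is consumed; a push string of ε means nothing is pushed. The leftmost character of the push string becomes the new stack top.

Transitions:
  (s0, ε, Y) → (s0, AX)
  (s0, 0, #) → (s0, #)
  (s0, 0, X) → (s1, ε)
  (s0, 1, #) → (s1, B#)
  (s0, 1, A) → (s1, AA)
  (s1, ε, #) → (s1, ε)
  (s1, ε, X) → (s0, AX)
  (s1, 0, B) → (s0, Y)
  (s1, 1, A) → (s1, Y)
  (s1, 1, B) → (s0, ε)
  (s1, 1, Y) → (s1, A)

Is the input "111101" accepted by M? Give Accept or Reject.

Reject

(s0, 111101, #)
  read 1, top #: go to s1, push B# → (s1, 11101, B#)
  read 1, top B: go to s0, push ε → (s0, 1101, #)
  read 1, top #: go to s1, push B# → (s1, 101, B#)
  read 1, top B: go to s0, push ε → (s0, 01, #)
  read 0, top #: go to s0, push # → (s0, 1, #)
  read 1, top #: go to s1, push B# → (s1, ε, B#)
All input consumed; stack is B#, not empty, and no further ε-move applies.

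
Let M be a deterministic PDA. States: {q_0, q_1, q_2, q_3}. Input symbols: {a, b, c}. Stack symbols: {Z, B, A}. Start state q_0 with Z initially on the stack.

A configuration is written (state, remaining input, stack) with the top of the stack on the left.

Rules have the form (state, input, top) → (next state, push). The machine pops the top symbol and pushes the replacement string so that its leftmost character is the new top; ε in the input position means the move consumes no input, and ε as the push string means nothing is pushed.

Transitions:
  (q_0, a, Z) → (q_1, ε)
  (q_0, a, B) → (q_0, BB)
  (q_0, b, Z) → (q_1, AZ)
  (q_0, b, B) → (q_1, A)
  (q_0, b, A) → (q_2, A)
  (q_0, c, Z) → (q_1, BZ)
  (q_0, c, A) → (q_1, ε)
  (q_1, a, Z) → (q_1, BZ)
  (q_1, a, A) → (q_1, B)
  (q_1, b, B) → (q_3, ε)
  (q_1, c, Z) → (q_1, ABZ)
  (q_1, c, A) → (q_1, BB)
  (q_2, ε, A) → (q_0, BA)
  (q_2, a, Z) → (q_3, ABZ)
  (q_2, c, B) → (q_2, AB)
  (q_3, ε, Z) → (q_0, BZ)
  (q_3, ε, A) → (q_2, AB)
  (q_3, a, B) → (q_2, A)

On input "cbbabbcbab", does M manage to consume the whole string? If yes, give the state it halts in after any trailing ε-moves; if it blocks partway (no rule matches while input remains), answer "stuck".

q_1

(q_0, cbbabbcbab, Z) ⊢ (q_1, bbabbcbab, BZ) ⊢ (q_3, babbcbab, Z) ⊢ (q_0, babbcbab, BZ) ⊢ (q_1, abbcbab, AZ) ⊢ (q_1, bbcbab, BZ) ⊢ (q_3, bcbab, Z) ⊢ (q_0, bcbab, BZ) ⊢ (q_1, cbab, AZ) ⊢ (q_1, bab, BBZ) ⊢ (q_3, ab, BZ) ⊢ (q_2, b, AZ) ⊢ (q_0, b, BAZ) ⊢ (q_1, ε, AAZ)
All input consumed; M is in state q_1.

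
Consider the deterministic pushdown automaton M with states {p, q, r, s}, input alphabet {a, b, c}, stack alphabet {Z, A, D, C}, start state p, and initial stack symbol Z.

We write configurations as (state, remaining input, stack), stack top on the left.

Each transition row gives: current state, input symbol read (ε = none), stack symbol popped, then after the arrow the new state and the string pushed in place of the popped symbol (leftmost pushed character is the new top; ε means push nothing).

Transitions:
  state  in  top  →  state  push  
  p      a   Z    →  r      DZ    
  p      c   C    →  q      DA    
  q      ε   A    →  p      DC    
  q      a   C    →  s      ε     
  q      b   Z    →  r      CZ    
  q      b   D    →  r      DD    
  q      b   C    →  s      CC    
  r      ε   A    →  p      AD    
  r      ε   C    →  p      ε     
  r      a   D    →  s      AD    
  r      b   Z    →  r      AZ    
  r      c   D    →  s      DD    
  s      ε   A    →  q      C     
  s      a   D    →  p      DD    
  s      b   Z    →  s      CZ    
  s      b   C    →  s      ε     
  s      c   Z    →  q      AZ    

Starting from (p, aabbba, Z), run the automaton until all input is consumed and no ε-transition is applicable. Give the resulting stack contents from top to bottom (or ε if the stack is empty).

DDZ

(p, aabbba, Z)
  read a, top Z: go to r, push DZ → (r, abbba, DZ)
  read a, top D: go to s, push AD → (s, bbba, ADZ)
  ε-move, top A: go to q, push C → (q, bbba, CDZ)
  read b, top C: go to s, push CC → (s, bba, CCDZ)
  read b, top C: go to s, push ε → (s, ba, CDZ)
  read b, top C: go to s, push ε → (s, a, DZ)
  read a, top D: go to p, push DD → (p, ε, DDZ)
All input consumed in state p with stack DDZ.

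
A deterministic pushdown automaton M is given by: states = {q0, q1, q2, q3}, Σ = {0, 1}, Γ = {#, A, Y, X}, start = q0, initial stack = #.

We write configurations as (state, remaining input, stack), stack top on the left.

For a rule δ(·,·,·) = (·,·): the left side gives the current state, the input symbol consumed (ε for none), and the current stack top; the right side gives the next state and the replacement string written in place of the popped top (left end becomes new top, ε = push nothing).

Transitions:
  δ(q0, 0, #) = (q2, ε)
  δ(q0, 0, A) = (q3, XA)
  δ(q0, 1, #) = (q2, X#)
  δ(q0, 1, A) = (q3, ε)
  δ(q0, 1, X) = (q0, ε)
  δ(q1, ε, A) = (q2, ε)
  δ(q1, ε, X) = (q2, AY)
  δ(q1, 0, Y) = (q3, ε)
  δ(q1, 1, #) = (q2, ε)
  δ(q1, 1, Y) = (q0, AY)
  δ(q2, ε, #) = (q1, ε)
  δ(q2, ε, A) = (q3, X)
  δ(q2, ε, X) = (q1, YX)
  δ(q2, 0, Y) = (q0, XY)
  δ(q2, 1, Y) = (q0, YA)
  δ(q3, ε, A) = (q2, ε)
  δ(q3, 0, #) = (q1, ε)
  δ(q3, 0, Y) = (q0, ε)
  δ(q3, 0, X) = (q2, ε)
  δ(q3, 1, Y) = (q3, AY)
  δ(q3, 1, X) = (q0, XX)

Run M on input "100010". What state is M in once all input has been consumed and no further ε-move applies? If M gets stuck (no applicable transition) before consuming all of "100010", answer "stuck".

(q0, 100010, #)
  read 1, top #: go to q2, push X# → (q2, 00010, X#)
  ε-move, top X: go to q1, push YX → (q1, 00010, YX#)
  read 0, top Y: go to q3, push ε → (q3, 0010, X#)
  read 0, top X: go to q2, push ε → (q2, 010, #)
  ε-move, top #: go to q1, push ε → (q1, 010, ε)
No transition for (q1, 0, top ε); M blocks with input 010 remaining.

stuck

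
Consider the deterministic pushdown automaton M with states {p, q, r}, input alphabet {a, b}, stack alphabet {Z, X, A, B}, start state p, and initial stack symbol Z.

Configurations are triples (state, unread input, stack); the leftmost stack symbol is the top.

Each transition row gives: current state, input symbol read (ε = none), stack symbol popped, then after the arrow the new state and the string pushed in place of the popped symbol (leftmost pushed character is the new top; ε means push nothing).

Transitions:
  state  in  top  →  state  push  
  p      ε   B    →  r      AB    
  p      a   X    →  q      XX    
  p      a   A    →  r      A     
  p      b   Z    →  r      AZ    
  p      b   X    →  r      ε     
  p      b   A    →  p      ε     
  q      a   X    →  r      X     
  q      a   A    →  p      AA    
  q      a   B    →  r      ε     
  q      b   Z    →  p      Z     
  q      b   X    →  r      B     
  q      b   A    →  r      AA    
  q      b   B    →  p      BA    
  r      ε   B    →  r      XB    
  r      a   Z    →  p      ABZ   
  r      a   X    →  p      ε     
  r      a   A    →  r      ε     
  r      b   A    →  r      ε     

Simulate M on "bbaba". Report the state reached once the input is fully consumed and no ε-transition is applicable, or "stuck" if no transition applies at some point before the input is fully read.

r

(p, bbaba, Z)
  read b, top Z: go to r, push AZ → (r, baba, AZ)
  read b, top A: go to r, push ε → (r, aba, Z)
  read a, top Z: go to p, push ABZ → (p, ba, ABZ)
  read b, top A: go to p, push ε → (p, a, BZ)
  ε-move, top B: go to r, push AB → (r, a, ABZ)
  read a, top A: go to r, push ε → (r, ε, BZ)
  ε-move, top B: go to r, push XB → (r, ε, XBZ)
All input consumed; M is in state r.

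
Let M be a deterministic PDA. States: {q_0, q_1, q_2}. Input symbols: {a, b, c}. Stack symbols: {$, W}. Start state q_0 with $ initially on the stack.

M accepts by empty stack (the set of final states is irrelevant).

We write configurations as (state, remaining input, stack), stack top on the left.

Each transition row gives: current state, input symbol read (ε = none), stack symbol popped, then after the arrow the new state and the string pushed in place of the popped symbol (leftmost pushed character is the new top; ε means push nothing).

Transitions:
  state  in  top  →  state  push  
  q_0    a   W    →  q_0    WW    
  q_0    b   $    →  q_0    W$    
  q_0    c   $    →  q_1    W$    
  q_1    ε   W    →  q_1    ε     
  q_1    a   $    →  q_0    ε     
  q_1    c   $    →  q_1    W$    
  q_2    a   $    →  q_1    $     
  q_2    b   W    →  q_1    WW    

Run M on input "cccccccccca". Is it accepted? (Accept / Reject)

(q_0, cccccccccca, $) ⊢ (q_1, ccccccccca, W$) ⊢ (q_1, ccccccccca, $) ⊢ (q_1, cccccccca, W$) ⊢ (q_1, cccccccca, $) ⊢ (q_1, ccccccca, W$) ⊢ (q_1, ccccccca, $) ⊢ (q_1, cccccca, W$) ⊢ (q_1, cccccca, $) ⊢ (q_1, ccccca, W$) ⊢ (q_1, ccccca, $) ⊢ (q_1, cccca, W$) ⊢ (q_1, cccca, $) ⊢ (q_1, ccca, W$) ⊢ (q_1, ccca, $) ⊢ (q_1, cca, W$) ⊢ (q_1, cca, $) ⊢ (q_1, ca, W$) ⊢ (q_1, ca, $) ⊢ (q_1, a, W$) ⊢ (q_1, a, $) ⊢ (q_0, ε, ε)
All input consumed and the stack is empty.

Accept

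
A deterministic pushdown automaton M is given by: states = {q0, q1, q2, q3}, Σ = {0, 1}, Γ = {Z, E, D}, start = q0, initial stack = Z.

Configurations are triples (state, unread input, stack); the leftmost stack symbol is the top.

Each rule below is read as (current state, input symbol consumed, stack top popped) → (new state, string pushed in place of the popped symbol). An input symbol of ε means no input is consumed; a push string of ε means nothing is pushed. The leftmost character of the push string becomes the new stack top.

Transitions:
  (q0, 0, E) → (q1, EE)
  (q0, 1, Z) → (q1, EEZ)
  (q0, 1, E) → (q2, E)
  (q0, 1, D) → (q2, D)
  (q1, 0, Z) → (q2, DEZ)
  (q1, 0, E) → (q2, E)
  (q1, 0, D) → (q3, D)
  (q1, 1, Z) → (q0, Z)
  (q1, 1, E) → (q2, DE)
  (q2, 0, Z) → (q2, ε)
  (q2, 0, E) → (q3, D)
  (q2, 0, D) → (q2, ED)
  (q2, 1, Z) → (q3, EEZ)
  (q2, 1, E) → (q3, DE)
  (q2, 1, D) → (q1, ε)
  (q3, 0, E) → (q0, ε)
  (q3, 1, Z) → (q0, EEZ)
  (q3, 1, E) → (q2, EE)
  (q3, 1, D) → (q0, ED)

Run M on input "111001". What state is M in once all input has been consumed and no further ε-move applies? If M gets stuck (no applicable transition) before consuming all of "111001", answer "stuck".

(q0, 111001, Z)
  read 1, top Z: go to q1, push EEZ → (q1, 11001, EEZ)
  read 1, top E: go to q2, push DE → (q2, 1001, DEEZ)
  read 1, top D: go to q1, push ε → (q1, 001, EEZ)
  read 0, top E: go to q2, push E → (q2, 01, EEZ)
  read 0, top E: go to q3, push D → (q3, 1, DEZ)
  read 1, top D: go to q0, push ED → (q0, ε, EDEZ)
All input consumed; M is in state q0.

q0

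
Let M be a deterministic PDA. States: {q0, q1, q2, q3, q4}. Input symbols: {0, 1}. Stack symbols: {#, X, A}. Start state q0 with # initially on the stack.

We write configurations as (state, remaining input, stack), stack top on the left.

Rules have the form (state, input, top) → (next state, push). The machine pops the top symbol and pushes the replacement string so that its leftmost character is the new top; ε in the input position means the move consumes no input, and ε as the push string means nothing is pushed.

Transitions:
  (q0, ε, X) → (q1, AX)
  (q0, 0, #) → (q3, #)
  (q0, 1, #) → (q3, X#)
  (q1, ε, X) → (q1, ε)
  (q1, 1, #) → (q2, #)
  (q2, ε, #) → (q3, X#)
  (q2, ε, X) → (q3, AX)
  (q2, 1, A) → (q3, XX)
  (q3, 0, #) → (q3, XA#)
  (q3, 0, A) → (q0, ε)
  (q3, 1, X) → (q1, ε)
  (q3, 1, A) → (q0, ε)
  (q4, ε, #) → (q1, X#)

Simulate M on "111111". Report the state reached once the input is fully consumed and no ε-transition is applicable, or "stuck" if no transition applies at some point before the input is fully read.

q1

(q0, 111111, #)
  read 1, top #: go to q3, push X# → (q3, 11111, X#)
  read 1, top X: go to q1, push ε → (q1, 1111, #)
  read 1, top #: go to q2, push # → (q2, 111, #)
  ε-move, top #: go to q3, push X# → (q3, 111, X#)
  read 1, top X: go to q1, push ε → (q1, 11, #)
  read 1, top #: go to q2, push # → (q2, 1, #)
  ε-move, top #: go to q3, push X# → (q3, 1, X#)
  read 1, top X: go to q1, push ε → (q1, ε, #)
All input consumed; M is in state q1.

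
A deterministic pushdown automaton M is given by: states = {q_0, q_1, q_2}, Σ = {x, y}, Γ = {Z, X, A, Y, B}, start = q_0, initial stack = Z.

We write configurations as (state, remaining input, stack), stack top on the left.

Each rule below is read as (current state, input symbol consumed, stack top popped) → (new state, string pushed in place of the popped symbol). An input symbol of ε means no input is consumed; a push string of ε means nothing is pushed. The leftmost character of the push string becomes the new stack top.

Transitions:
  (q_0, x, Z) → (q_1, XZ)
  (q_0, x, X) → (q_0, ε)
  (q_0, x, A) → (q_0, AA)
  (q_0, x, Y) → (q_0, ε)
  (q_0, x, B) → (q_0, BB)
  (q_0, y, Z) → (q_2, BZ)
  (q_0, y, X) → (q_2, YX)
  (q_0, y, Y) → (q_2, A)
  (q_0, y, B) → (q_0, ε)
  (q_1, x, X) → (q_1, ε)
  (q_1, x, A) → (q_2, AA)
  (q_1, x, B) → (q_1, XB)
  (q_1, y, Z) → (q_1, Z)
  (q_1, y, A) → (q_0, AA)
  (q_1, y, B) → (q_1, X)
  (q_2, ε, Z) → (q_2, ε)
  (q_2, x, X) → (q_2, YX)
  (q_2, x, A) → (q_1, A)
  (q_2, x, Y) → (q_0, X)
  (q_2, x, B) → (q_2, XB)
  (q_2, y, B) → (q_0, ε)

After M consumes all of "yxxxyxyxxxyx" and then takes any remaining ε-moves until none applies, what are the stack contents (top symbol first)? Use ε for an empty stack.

(q_0, yxxxyxyxxxyx, Z)
  read y, top Z: go to q_2, push BZ → (q_2, xxxyxyxxxyx, BZ)
  read x, top B: go to q_2, push XB → (q_2, xxyxyxxxyx, XBZ)
  read x, top X: go to q_2, push YX → (q_2, xyxyxxxyx, YXBZ)
  read x, top Y: go to q_0, push X → (q_0, yxyxxxyx, XXBZ)
  read y, top X: go to q_2, push YX → (q_2, xyxxxyx, YXXBZ)
  read x, top Y: go to q_0, push X → (q_0, yxxxyx, XXXBZ)
  read y, top X: go to q_2, push YX → (q_2, xxxyx, YXXXBZ)
  read x, top Y: go to q_0, push X → (q_0, xxyx, XXXXBZ)
  read x, top X: go to q_0, push ε → (q_0, xyx, XXXBZ)
  read x, top X: go to q_0, push ε → (q_0, yx, XXBZ)
  read y, top X: go to q_2, push YX → (q_2, x, YXXBZ)
  read x, top Y: go to q_0, push X → (q_0, ε, XXXBZ)
All input consumed in state q_0 with stack XXXBZ.

XXXBZ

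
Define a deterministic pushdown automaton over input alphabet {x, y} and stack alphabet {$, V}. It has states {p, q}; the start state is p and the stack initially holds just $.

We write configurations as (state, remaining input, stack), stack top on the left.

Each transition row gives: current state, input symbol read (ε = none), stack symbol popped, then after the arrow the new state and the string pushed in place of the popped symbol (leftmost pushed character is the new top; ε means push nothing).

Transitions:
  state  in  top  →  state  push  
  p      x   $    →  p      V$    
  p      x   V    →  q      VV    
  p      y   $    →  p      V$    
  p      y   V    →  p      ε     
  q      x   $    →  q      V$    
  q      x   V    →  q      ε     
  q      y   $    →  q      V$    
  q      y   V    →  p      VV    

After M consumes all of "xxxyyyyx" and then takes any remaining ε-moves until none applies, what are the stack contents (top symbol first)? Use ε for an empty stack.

VV$

(p, xxxyyyyx, $)
  read x, top $: go to p, push V$ → (p, xxyyyyx, V$)
  read x, top V: go to q, push VV → (q, xyyyyx, VV$)
  read x, top V: go to q, push ε → (q, yyyyx, V$)
  read y, top V: go to p, push VV → (p, yyyx, VV$)
  read y, top V: go to p, push ε → (p, yyx, V$)
  read y, top V: go to p, push ε → (p, yx, $)
  read y, top $: go to p, push V$ → (p, x, V$)
  read x, top V: go to q, push VV → (q, ε, VV$)
All input consumed in state q with stack VV$.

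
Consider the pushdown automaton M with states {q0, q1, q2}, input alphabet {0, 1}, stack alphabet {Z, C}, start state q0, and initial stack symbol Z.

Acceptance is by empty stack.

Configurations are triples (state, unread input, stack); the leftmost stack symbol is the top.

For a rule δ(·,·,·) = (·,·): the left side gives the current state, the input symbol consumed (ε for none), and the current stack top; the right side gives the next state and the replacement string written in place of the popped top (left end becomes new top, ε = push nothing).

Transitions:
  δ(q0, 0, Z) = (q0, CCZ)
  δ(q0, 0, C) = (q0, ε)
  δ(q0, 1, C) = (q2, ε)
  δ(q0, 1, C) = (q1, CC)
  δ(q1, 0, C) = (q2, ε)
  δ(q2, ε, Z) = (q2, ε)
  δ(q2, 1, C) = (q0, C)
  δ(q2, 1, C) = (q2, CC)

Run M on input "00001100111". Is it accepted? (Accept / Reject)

Accept

One accepting computation: (q0, 00001100111, Z) ⊢ (q0, 0001100111, CCZ) ⊢ (q0, 001100111, CZ) ⊢ (q0, 01100111, Z) ⊢ (q0, 1100111, CCZ) ⊢ (q2, 100111, CZ) ⊢ (q0, 00111, CZ) ⊢ (q0, 0111, Z) ⊢ (q0, 111, CCZ) ⊢ (q2, 11, CZ) ⊢ (q0, 1, CZ) ⊢ (q2, ε, Z) ⊢ (q2, ε, ε)
All input consumed and the stack is empty.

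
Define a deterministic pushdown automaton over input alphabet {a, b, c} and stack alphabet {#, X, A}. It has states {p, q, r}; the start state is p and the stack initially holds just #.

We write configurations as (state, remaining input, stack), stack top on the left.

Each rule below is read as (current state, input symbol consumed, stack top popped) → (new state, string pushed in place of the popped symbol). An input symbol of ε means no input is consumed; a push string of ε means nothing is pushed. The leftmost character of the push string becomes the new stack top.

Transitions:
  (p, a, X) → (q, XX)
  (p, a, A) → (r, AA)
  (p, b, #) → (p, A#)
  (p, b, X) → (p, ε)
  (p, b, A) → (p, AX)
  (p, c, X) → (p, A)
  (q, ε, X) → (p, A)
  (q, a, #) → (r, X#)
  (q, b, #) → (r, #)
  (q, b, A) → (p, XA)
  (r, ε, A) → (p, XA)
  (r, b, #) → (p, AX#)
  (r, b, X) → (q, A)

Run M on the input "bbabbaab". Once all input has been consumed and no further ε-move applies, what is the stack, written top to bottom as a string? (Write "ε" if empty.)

(p, bbabbaab, #)
  read b, top #: go to p, push A# → (p, babbaab, A#)
  read b, top A: go to p, push AX → (p, abbaab, AX#)
  read a, top A: go to r, push AA → (r, bbaab, AAX#)
  ε-move, top A: go to p, push XA → (p, bbaab, XAAX#)
  read b, top X: go to p, push ε → (p, baab, AAX#)
  read b, top A: go to p, push AX → (p, aab, AXAX#)
  read a, top A: go to r, push AA → (r, ab, AAXAX#)
  ε-move, top A: go to p, push XA → (p, ab, XAAXAX#)
  read a, top X: go to q, push XX → (q, b, XXAAXAX#)
  ε-move, top X: go to p, push A → (p, b, AXAAXAX#)
  read b, top A: go to p, push AX → (p, ε, AXXAAXAX#)
All input consumed in state p with stack AXXAAXAX#.

AXXAAXAX#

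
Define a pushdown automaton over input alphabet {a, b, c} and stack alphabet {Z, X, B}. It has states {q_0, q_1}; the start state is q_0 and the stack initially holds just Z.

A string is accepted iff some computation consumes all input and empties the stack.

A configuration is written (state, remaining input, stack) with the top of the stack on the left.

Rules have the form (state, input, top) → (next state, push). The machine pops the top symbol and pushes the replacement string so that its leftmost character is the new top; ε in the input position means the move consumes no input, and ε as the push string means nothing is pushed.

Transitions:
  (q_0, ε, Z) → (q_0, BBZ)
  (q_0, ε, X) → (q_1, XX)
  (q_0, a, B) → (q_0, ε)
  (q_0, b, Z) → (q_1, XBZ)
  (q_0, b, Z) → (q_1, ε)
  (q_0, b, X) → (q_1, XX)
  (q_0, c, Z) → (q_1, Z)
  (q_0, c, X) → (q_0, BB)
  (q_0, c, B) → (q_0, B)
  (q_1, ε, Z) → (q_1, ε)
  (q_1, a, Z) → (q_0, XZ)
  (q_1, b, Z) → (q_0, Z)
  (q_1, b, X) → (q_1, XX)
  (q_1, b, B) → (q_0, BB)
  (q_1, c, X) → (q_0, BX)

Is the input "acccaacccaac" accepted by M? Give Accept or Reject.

Reject

No computation consumes all input and empties the stack.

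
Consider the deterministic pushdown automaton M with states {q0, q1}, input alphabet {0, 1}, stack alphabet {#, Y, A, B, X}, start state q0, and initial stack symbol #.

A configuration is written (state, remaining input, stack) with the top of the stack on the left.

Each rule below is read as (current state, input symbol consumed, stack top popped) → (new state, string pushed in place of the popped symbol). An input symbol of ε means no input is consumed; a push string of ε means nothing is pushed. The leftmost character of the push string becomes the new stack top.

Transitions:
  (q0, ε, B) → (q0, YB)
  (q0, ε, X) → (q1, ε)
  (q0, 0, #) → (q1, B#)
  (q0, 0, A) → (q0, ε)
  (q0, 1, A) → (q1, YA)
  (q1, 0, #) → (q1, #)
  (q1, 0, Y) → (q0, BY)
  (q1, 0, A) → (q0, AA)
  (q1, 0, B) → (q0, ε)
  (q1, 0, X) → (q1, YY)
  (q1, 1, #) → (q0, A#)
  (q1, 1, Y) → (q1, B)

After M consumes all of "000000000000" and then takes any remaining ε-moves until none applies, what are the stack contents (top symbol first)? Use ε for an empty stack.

#

(q0, 000000000000, #)
  read 0, top #: go to q1, push B# → (q1, 00000000000, B#)
  read 0, top B: go to q0, push ε → (q0, 0000000000, #)
  read 0, top #: go to q1, push B# → (q1, 000000000, B#)
  read 0, top B: go to q0, push ε → (q0, 00000000, #)
  read 0, top #: go to q1, push B# → (q1, 0000000, B#)
  read 0, top B: go to q0, push ε → (q0, 000000, #)
  read 0, top #: go to q1, push B# → (q1, 00000, B#)
  read 0, top B: go to q0, push ε → (q0, 0000, #)
  read 0, top #: go to q1, push B# → (q1, 000, B#)
  read 0, top B: go to q0, push ε → (q0, 00, #)
  read 0, top #: go to q1, push B# → (q1, 0, B#)
  read 0, top B: go to q0, push ε → (q0, ε, #)
All input consumed in state q0 with stack #.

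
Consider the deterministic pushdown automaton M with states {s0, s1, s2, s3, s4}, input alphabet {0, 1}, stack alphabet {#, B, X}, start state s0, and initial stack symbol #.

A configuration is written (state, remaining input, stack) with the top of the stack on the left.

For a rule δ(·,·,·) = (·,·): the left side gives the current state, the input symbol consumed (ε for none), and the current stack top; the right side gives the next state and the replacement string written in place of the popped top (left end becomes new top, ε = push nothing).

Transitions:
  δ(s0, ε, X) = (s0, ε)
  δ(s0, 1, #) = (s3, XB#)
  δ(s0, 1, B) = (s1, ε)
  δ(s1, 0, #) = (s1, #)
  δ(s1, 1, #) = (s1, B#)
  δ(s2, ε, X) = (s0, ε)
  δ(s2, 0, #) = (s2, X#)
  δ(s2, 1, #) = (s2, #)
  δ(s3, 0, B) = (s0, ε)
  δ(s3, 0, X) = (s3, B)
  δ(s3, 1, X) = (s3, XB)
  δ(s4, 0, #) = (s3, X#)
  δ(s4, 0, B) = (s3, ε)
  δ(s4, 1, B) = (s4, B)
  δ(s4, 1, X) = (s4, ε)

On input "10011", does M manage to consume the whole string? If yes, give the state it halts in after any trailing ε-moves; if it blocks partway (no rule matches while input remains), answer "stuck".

(s0, 10011, #)
  read 1, top #: go to s3, push XB# → (s3, 0011, XB#)
  read 0, top X: go to s3, push B → (s3, 011, BB#)
  read 0, top B: go to s0, push ε → (s0, 11, B#)
  read 1, top B: go to s1, push ε → (s1, 1, #)
  read 1, top #: go to s1, push B# → (s1, ε, B#)
All input consumed; M is in state s1.

s1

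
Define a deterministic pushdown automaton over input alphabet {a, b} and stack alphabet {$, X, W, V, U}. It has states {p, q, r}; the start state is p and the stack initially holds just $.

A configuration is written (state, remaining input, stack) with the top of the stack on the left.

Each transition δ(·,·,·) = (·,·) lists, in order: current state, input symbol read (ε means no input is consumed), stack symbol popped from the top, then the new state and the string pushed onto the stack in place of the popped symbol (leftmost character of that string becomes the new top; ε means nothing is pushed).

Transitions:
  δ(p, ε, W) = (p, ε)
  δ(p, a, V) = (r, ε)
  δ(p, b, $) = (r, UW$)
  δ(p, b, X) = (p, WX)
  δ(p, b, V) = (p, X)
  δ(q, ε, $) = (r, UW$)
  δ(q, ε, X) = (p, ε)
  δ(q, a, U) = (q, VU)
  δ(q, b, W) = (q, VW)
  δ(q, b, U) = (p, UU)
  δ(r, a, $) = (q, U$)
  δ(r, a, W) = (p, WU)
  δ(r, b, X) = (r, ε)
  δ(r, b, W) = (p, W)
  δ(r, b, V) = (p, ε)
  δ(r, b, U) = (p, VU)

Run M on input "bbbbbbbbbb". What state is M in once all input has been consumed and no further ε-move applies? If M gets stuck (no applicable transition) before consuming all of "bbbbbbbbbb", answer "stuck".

p

(p, bbbbbbbbbb, $)
  read b, top $: go to r, push UW$ → (r, bbbbbbbbb, UW$)
  read b, top U: go to p, push VU → (p, bbbbbbbb, VUW$)
  read b, top V: go to p, push X → (p, bbbbbbb, XUW$)
  read b, top X: go to p, push WX → (p, bbbbbb, WXUW$)
  ε-move, top W: go to p, push ε → (p, bbbbbb, XUW$)
  read b, top X: go to p, push WX → (p, bbbbb, WXUW$)
  ε-move, top W: go to p, push ε → (p, bbbbb, XUW$)
  read b, top X: go to p, push WX → (p, bbbb, WXUW$)
  ε-move, top W: go to p, push ε → (p, bbbb, XUW$)
  read b, top X: go to p, push WX → (p, bbb, WXUW$)
  ε-move, top W: go to p, push ε → (p, bbb, XUW$)
  read b, top X: go to p, push WX → (p, bb, WXUW$)
  ε-move, top W: go to p, push ε → (p, bb, XUW$)
  read b, top X: go to p, push WX → (p, b, WXUW$)
  ε-move, top W: go to p, push ε → (p, b, XUW$)
  read b, top X: go to p, push WX → (p, ε, WXUW$)
  ε-move, top W: go to p, push ε → (p, ε, XUW$)
All input consumed; M is in state p.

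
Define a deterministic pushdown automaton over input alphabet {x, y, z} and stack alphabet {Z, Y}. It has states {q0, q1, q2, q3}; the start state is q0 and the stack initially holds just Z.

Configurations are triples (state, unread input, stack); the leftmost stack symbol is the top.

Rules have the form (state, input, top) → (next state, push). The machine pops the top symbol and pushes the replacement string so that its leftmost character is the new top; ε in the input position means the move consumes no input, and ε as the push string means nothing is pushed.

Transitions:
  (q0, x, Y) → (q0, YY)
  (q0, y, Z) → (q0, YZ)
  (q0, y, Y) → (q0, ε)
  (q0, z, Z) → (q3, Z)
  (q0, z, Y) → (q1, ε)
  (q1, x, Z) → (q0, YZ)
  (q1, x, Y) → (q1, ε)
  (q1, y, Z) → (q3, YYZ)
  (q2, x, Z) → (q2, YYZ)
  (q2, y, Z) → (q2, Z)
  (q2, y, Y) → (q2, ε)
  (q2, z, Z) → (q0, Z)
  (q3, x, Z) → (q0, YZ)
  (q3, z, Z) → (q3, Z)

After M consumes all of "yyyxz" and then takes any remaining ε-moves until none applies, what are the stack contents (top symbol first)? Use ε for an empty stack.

YZ

(q0, yyyxz, Z) ⊢ (q0, yyxz, YZ) ⊢ (q0, yxz, Z) ⊢ (q0, xz, YZ) ⊢ (q0, z, YYZ) ⊢ (q1, ε, YZ)
All input consumed in state q1 with stack YZ.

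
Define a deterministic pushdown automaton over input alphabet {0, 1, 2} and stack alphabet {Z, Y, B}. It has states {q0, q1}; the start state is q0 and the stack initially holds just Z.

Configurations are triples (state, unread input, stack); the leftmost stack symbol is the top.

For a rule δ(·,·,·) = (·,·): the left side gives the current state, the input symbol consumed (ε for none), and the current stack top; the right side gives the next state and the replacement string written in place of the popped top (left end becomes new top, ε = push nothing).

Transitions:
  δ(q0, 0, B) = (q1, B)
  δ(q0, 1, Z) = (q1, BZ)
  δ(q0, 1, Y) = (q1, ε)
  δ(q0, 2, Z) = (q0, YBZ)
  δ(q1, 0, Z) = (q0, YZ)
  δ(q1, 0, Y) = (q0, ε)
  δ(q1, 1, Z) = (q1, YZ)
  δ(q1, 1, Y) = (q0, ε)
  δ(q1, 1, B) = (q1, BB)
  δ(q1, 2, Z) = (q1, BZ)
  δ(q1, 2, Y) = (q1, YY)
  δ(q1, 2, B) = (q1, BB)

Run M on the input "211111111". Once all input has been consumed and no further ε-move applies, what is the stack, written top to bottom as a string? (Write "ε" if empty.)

BBBBBBBBZ

(q0, 211111111, Z)
  read 2, top Z: go to q0, push YBZ → (q0, 11111111, YBZ)
  read 1, top Y: go to q1, push ε → (q1, 1111111, BZ)
  read 1, top B: go to q1, push BB → (q1, 111111, BBZ)
  read 1, top B: go to q1, push BB → (q1, 11111, BBBZ)
  read 1, top B: go to q1, push BB → (q1, 1111, BBBBZ)
  read 1, top B: go to q1, push BB → (q1, 111, BBBBBZ)
  read 1, top B: go to q1, push BB → (q1, 11, BBBBBBZ)
  read 1, top B: go to q1, push BB → (q1, 1, BBBBBBBZ)
  read 1, top B: go to q1, push BB → (q1, ε, BBBBBBBBZ)
All input consumed in state q1 with stack BBBBBBBBZ.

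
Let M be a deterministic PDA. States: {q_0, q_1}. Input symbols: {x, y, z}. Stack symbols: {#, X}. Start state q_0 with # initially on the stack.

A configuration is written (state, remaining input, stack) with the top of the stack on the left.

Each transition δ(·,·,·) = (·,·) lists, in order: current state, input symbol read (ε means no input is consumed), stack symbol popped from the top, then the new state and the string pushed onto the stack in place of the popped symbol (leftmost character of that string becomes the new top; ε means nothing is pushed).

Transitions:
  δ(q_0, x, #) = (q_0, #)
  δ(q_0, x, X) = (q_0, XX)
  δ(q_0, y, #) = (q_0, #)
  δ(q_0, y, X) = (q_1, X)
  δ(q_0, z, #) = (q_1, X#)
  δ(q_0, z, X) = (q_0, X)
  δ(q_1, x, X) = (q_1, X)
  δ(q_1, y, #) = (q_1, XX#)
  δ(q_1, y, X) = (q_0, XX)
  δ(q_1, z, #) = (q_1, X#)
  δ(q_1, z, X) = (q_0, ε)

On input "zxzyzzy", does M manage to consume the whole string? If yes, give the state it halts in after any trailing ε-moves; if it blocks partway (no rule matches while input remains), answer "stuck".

q_0

(q_0, zxzyzzy, #)
  read z, top #: go to q_1, push X# → (q_1, xzyzzy, X#)
  read x, top X: go to q_1, push X → (q_1, zyzzy, X#)
  read z, top X: go to q_0, push ε → (q_0, yzzy, #)
  read y, top #: go to q_0, push # → (q_0, zzy, #)
  read z, top #: go to q_1, push X# → (q_1, zy, X#)
  read z, top X: go to q_0, push ε → (q_0, y, #)
  read y, top #: go to q_0, push # → (q_0, ε, #)
All input consumed; M is in state q_0.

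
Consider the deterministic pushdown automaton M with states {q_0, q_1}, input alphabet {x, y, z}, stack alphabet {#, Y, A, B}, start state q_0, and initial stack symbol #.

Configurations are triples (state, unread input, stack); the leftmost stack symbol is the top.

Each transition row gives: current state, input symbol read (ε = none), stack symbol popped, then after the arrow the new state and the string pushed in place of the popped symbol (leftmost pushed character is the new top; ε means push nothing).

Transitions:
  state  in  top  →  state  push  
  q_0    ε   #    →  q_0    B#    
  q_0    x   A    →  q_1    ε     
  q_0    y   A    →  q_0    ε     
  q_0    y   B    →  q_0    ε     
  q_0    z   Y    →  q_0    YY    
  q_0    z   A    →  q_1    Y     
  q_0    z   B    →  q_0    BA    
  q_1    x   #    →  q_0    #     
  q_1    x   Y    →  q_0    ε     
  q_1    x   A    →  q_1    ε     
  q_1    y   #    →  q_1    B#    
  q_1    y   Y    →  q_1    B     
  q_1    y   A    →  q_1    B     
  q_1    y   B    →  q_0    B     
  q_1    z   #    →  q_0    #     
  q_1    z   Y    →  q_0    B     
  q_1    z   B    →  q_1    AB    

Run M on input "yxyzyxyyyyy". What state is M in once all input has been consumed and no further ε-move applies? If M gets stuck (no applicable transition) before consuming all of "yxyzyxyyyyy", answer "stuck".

(q_0, yxyzyxyyyyy, #)
  ε-move, top #: go to q_0, push B# → (q_0, yxyzyxyyyyy, B#)
  read y, top B: go to q_0, push ε → (q_0, xyzyxyyyyy, #)
  ε-move, top #: go to q_0, push B# → (q_0, xyzyxyyyyy, B#)
No transition for (q_0, x, top B); M blocks with input xyzyxyyyyy remaining.

stuck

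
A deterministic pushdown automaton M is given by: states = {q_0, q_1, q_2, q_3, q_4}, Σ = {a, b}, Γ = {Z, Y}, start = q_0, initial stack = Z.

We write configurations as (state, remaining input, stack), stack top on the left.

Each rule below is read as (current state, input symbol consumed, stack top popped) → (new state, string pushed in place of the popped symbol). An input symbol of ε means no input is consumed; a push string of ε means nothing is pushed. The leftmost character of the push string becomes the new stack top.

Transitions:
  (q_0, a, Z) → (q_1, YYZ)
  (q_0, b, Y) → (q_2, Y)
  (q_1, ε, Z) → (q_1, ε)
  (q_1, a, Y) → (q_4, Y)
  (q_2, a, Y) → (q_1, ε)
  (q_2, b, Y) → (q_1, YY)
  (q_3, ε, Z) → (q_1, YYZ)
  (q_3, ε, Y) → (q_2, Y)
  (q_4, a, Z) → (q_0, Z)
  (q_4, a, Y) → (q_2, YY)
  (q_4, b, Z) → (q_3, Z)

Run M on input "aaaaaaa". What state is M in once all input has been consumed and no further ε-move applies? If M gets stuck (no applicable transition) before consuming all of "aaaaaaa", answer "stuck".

q_1

(q_0, aaaaaaa, Z)
  read a, top Z: go to q_1, push YYZ → (q_1, aaaaaa, YYZ)
  read a, top Y: go to q_4, push Y → (q_4, aaaaa, YYZ)
  read a, top Y: go to q_2, push YY → (q_2, aaaa, YYYZ)
  read a, top Y: go to q_1, push ε → (q_1, aaa, YYZ)
  read a, top Y: go to q_4, push Y → (q_4, aa, YYZ)
  read a, top Y: go to q_2, push YY → (q_2, a, YYYZ)
  read a, top Y: go to q_1, push ε → (q_1, ε, YYZ)
All input consumed; M is in state q_1.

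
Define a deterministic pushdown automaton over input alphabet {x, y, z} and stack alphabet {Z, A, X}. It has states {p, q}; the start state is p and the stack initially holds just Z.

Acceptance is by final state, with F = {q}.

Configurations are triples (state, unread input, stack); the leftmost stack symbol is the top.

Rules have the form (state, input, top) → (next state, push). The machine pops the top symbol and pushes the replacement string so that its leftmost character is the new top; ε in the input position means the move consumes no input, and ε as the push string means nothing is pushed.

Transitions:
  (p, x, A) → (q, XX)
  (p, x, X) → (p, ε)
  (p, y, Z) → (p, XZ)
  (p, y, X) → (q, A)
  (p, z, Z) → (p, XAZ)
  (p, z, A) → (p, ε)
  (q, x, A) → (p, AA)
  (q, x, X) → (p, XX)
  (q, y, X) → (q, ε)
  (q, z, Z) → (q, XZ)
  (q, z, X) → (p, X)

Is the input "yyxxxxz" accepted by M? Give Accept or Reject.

(p, yyxxxxz, Z)
  read y, top Z: go to p, push XZ → (p, yxxxxz, XZ)
  read y, top X: go to q, push A → (q, xxxxz, AZ)
  read x, top A: go to p, push AA → (p, xxxz, AAZ)
  read x, top A: go to q, push XX → (q, xxz, XXAZ)
  read x, top X: go to p, push XX → (p, xz, XXXAZ)
  read x, top X: go to p, push ε → (p, z, XXAZ)
No transition applies at (p, z, XXAZ); input not fully consumed.

Reject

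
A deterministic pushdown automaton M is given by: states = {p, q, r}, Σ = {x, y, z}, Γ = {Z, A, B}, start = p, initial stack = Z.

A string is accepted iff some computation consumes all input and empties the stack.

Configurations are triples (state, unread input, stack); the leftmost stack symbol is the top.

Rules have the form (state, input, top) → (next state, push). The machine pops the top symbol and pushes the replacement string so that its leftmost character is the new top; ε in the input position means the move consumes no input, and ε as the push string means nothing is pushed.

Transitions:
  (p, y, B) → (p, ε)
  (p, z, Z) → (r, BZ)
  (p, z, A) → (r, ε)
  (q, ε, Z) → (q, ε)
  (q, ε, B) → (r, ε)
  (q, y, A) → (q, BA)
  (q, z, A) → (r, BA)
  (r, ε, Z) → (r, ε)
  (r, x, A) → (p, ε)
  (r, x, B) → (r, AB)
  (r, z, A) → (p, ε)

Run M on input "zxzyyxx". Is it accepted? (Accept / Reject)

Reject

(p, zxzyyxx, Z)
  read z, top Z: go to r, push BZ → (r, xzyyxx, BZ)
  read x, top B: go to r, push AB → (r, zyyxx, ABZ)
  read z, top A: go to p, push ε → (p, yyxx, BZ)
  read y, top B: go to p, push ε → (p, yxx, Z)
No transition applies at (p, yxx, Z); input not fully consumed.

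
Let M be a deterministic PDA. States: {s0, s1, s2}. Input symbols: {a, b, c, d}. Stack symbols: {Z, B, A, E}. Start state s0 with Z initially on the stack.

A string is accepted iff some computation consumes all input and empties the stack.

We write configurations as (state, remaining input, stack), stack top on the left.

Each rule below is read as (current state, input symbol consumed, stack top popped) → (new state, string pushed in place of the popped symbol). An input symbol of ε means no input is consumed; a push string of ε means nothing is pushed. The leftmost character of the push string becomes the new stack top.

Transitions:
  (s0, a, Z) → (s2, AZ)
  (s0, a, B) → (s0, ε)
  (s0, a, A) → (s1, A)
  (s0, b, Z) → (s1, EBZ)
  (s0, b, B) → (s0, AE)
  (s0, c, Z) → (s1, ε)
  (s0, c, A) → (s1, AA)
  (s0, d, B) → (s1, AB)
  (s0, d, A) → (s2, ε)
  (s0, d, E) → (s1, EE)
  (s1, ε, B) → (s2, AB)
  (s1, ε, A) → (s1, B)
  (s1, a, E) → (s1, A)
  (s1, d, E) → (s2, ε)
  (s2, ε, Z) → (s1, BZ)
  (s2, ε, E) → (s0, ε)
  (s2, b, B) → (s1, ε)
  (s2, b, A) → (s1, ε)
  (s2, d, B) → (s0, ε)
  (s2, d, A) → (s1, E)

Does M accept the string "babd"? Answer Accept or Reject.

(s0, babd, Z) ⊢ (s1, abd, EBZ) ⊢ (s1, bd, ABZ) ⊢ (s1, bd, BBZ) ⊢ (s2, bd, ABBZ) ⊢ (s1, d, BBZ) ⊢ (s2, d, ABBZ) ⊢ (s1, ε, EBBZ)
All input consumed; stack is EBBZ, not empty, and no further ε-move applies.

Reject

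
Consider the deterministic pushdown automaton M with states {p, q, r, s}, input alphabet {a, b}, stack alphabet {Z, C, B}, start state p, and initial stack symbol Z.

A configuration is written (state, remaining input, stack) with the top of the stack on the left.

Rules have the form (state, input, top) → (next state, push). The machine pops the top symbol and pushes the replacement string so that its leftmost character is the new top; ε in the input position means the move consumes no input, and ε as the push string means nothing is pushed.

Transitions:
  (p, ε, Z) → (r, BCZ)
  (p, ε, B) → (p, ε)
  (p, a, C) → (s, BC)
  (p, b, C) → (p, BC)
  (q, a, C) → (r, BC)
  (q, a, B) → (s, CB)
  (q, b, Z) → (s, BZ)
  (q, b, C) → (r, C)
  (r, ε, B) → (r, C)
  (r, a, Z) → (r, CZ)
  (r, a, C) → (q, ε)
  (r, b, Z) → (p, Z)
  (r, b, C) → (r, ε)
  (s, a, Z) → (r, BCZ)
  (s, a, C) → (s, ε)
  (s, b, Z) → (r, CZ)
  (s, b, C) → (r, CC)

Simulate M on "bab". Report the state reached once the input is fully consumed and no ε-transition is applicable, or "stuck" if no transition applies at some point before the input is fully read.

(p, bab, Z)
  ε-move, top Z: go to r, push BCZ → (r, bab, BCZ)
  ε-move, top B: go to r, push C → (r, bab, CCZ)
  read b, top C: go to r, push ε → (r, ab, CZ)
  read a, top C: go to q, push ε → (q, b, Z)
  read b, top Z: go to s, push BZ → (s, ε, BZ)
All input consumed; M is in state s.

s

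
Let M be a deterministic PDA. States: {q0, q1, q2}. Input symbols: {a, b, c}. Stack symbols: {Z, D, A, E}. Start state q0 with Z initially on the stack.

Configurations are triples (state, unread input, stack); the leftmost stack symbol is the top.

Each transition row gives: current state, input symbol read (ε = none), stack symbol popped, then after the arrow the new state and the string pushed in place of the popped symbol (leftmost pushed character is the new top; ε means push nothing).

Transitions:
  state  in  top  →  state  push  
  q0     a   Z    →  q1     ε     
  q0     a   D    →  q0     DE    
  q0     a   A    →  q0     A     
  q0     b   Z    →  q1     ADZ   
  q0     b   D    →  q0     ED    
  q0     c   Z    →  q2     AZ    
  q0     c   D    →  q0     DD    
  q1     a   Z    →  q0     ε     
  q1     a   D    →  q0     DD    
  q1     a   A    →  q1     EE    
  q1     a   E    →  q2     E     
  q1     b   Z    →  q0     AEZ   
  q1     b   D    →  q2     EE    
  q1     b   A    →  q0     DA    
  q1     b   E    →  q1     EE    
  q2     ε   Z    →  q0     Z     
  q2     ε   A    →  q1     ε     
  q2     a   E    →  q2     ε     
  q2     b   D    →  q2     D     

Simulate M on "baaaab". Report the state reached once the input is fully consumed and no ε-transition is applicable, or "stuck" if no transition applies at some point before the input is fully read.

(q0, baaaab, Z)
  read b, top Z: go to q1, push ADZ → (q1, aaaab, ADZ)
  read a, top A: go to q1, push EE → (q1, aaab, EEDZ)
  read a, top E: go to q2, push E → (q2, aab, EEDZ)
  read a, top E: go to q2, push ε → (q2, ab, EDZ)
  read a, top E: go to q2, push ε → (q2, b, DZ)
  read b, top D: go to q2, push D → (q2, ε, DZ)
All input consumed; M is in state q2.

q2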